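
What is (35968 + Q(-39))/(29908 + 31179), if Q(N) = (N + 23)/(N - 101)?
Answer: 1258884/2138045 ≈ 0.58880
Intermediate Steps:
Q(N) = (23 + N)/(-101 + N)
(35968 + Q(-39))/(29908 + 31179) = (35968 + (23 - 39)/(-101 - 39))/(29908 + 31179) = (35968 - 16/(-140))/61087 = (35968 - 1/140*(-16))*(1/61087) = (35968 + 4/35)*(1/61087) = (1258884/35)*(1/61087) = 1258884/2138045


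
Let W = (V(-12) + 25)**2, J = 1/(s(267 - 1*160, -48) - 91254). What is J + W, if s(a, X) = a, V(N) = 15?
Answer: 145835199/91147 ≈ 1600.0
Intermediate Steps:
J = -1/91147 (J = 1/((267 - 1*160) - 91254) = 1/((267 - 160) - 91254) = 1/(107 - 91254) = 1/(-91147) = -1/91147 ≈ -1.0971e-5)
W = 1600 (W = (15 + 25)**2 = 40**2 = 1600)
J + W = -1/91147 + 1600 = 145835199/91147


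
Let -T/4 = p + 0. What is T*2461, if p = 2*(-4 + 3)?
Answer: 19688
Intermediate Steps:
p = -2 (p = 2*(-1) = -2)
T = 8 (T = -4*(-2 + 0) = -4*(-2) = 8)
T*2461 = 8*2461 = 19688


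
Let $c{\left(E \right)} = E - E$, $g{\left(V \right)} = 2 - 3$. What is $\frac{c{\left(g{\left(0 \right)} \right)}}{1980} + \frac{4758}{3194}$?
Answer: $\frac{2379}{1597} \approx 1.4897$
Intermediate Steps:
$g{\left(V \right)} = -1$ ($g{\left(V \right)} = 2 - 3 = -1$)
$c{\left(E \right)} = 0$
$\frac{c{\left(g{\left(0 \right)} \right)}}{1980} + \frac{4758}{3194} = \frac{0}{1980} + \frac{4758}{3194} = 0 \cdot \frac{1}{1980} + 4758 \cdot \frac{1}{3194} = 0 + \frac{2379}{1597} = \frac{2379}{1597}$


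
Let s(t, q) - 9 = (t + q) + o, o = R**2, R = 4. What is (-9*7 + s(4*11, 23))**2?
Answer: 841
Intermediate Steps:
o = 16 (o = 4**2 = 16)
s(t, q) = 25 + q + t (s(t, q) = 9 + ((t + q) + 16) = 9 + ((q + t) + 16) = 9 + (16 + q + t) = 25 + q + t)
(-9*7 + s(4*11, 23))**2 = (-9*7 + (25 + 23 + 4*11))**2 = (-63 + (25 + 23 + 44))**2 = (-63 + 92)**2 = 29**2 = 841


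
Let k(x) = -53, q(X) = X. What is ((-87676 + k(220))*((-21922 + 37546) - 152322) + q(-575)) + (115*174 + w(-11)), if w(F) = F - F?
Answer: 11992398277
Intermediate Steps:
w(F) = 0
((-87676 + k(220))*((-21922 + 37546) - 152322) + q(-575)) + (115*174 + w(-11)) = ((-87676 - 53)*((-21922 + 37546) - 152322) - 575) + (115*174 + 0) = (-87729*(15624 - 152322) - 575) + (20010 + 0) = (-87729*(-136698) - 575) + 20010 = (11992378842 - 575) + 20010 = 11992378267 + 20010 = 11992398277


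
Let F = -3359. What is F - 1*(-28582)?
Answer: 25223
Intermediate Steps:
F - 1*(-28582) = -3359 - 1*(-28582) = -3359 + 28582 = 25223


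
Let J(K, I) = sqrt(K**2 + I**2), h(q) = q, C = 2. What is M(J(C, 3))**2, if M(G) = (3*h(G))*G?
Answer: 1521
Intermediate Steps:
J(K, I) = sqrt(I**2 + K**2)
M(G) = 3*G**2 (M(G) = (3*G)*G = 3*G**2)
M(J(C, 3))**2 = (3*(sqrt(3**2 + 2**2))**2)**2 = (3*(sqrt(9 + 4))**2)**2 = (3*(sqrt(13))**2)**2 = (3*13)**2 = 39**2 = 1521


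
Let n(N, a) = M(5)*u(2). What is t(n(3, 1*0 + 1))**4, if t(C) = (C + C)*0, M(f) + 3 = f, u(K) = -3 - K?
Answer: 0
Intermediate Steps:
M(f) = -3 + f
n(N, a) = -10 (n(N, a) = (-3 + 5)*(-3 - 1*2) = 2*(-3 - 2) = 2*(-5) = -10)
t(C) = 0 (t(C) = (2*C)*0 = 0)
t(n(3, 1*0 + 1))**4 = 0**4 = 0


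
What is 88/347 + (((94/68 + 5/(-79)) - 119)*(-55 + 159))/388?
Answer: -1414422653/45204037 ≈ -31.290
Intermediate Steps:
88/347 + (((94/68 + 5/(-79)) - 119)*(-55 + 159))/388 = 88*(1/347) + (((94*(1/68) + 5*(-1/79)) - 119)*104)*(1/388) = 88/347 + (((47/34 - 5/79) - 119)*104)*(1/388) = 88/347 + ((3543/2686 - 119)*104)*(1/388) = 88/347 - 316091/2686*104*(1/388) = 88/347 - 16436732/1343*1/388 = 88/347 - 4109183/130271 = -1414422653/45204037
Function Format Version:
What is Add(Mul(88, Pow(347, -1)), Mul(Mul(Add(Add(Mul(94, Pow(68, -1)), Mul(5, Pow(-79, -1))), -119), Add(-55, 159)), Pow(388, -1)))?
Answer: Rational(-1414422653, 45204037) ≈ -31.290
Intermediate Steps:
Add(Mul(88, Pow(347, -1)), Mul(Mul(Add(Add(Mul(94, Pow(68, -1)), Mul(5, Pow(-79, -1))), -119), Add(-55, 159)), Pow(388, -1))) = Add(Mul(88, Rational(1, 347)), Mul(Mul(Add(Add(Mul(94, Rational(1, 68)), Mul(5, Rational(-1, 79))), -119), 104), Rational(1, 388))) = Add(Rational(88, 347), Mul(Mul(Add(Add(Rational(47, 34), Rational(-5, 79)), -119), 104), Rational(1, 388))) = Add(Rational(88, 347), Mul(Mul(Add(Rational(3543, 2686), -119), 104), Rational(1, 388))) = Add(Rational(88, 347), Mul(Mul(Rational(-316091, 2686), 104), Rational(1, 388))) = Add(Rational(88, 347), Mul(Rational(-16436732, 1343), Rational(1, 388))) = Add(Rational(88, 347), Rational(-4109183, 130271)) = Rational(-1414422653, 45204037)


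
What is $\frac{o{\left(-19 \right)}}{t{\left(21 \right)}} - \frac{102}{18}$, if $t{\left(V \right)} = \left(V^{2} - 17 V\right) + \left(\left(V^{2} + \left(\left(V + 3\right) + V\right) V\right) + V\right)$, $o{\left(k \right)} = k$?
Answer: $- \frac{8468}{1491} \approx -5.6794$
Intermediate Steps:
$t{\left(V \right)} = - 16 V + 2 V^{2} + V \left(3 + 2 V\right)$ ($t{\left(V \right)} = \left(V^{2} - 17 V\right) + \left(\left(V^{2} + \left(\left(3 + V\right) + V\right) V\right) + V\right) = \left(V^{2} - 17 V\right) + \left(\left(V^{2} + \left(3 + 2 V\right) V\right) + V\right) = \left(V^{2} - 17 V\right) + \left(\left(V^{2} + V \left(3 + 2 V\right)\right) + V\right) = \left(V^{2} - 17 V\right) + \left(V + V^{2} + V \left(3 + 2 V\right)\right) = - 16 V + 2 V^{2} + V \left(3 + 2 V\right)$)
$\frac{o{\left(-19 \right)}}{t{\left(21 \right)}} - \frac{102}{18} = - \frac{19}{21 \left(-13 + 4 \cdot 21\right)} - \frac{102}{18} = - \frac{19}{21 \left(-13 + 84\right)} - \frac{17}{3} = - \frac{19}{21 \cdot 71} - \frac{17}{3} = - \frac{19}{1491} - \frac{17}{3} = - \frac{8468}{1491}$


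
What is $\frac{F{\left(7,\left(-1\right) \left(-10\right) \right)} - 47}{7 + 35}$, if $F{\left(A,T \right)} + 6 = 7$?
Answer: $- \frac{23}{21} \approx -1.0952$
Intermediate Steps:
$F{\left(A,T \right)} = 1$ ($F{\left(A,T \right)} = -6 + 7 = 1$)
$\frac{F{\left(7,\left(-1\right) \left(-10\right) \right)} - 47}{7 + 35} = \frac{1 - 47}{7 + 35} = - \frac{46}{42} = \left(-46\right) \frac{1}{42} = - \frac{23}{21}$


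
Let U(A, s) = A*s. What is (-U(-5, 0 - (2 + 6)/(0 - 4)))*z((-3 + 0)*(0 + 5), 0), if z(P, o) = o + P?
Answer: -150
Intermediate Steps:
z(P, o) = P + o
(-U(-5, 0 - (2 + 6)/(0 - 4)))*z((-3 + 0)*(0 + 5), 0) = (-(-5)*(0 - (2 + 6)/(0 - 4)))*((-3 + 0)*(0 + 5) + 0) = (-(-5)*(0 - 8/(-4)))*(-3*5 + 0) = (-(-5)*(0 - 8*(-1)/4))*(-15 + 0) = -(-5)*(0 - 1*(-2))*(-15) = -(-5)*(0 + 2)*(-15) = -(-5)*2*(-15) = -1*(-10)*(-15) = 10*(-15) = -150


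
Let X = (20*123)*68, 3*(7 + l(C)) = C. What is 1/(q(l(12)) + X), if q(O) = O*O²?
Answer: 1/167253 ≈ 5.9790e-6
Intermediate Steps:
l(C) = -7 + C/3
q(O) = O³
X = 167280 (X = 2460*68 = 167280)
1/(q(l(12)) + X) = 1/((-7 + (⅓)*12)³ + 167280) = 1/((-7 + 4)³ + 167280) = 1/((-3)³ + 167280) = 1/(-27 + 167280) = 1/167253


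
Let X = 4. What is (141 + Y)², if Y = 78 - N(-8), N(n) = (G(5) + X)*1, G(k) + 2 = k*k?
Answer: 36864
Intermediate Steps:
G(k) = -2 + k² (G(k) = -2 + k*k = -2 + k²)
N(n) = 27 (N(n) = ((-2 + 5²) + 4)*1 = ((-2 + 25) + 4)*1 = (23 + 4)*1 = 27*1 = 27)
Y = 51 (Y = 78 - 1*27 = 78 - 27 = 51)
(141 + Y)² = (141 + 51)² = 192² = 36864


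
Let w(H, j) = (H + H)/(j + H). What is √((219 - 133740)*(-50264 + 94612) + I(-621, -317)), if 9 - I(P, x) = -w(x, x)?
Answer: I*√5921389298 ≈ 76951.0*I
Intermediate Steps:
w(H, j) = 2*H/(H + j) (w(H, j) = (2*H)/(H + j) = 2*H/(H + j))
I(P, x) = 10 (I(P, x) = 9 - (-1)*2*x/(x + x) = 9 - (-1)*2*x/((2*x)) = 9 - (-1)*2*x*(1/(2*x)) = 9 - (-1) = 9 - 1*(-1) = 9 + 1 = 10)
√((219 - 133740)*(-50264 + 94612) + I(-621, -317)) = √((219 - 133740)*(-50264 + 94612) + 10) = √(-133521*44348 + 10) = √(-5921389308 + 10) = √(-5921389298) = I*√5921389298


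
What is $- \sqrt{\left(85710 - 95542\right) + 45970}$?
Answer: $- \sqrt{36138} \approx -190.1$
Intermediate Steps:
$- \sqrt{\left(85710 - 95542\right) + 45970} = - \sqrt{-9832 + 45970} = - \sqrt{36138}$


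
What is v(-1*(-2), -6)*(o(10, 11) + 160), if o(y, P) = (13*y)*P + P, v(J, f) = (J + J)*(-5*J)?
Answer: -64040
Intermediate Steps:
v(J, f) = -10*J**2 (v(J, f) = (2*J)*(-5*J) = -10*J**2)
o(y, P) = P + 13*P*y (o(y, P) = 13*P*y + P = P + 13*P*y)
v(-1*(-2), -6)*(o(10, 11) + 160) = (-10*(-1*(-2))**2)*(11*(1 + 13*10) + 160) = (-10*2**2)*(11*(1 + 130) + 160) = (-10*4)*(11*131 + 160) = -40*(1441 + 160) = -40*1601 = -64040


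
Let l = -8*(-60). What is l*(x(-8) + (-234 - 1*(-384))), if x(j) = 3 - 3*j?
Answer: 84960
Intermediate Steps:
l = 480
l*(x(-8) + (-234 - 1*(-384))) = 480*((3 - 3*(-8)) + (-234 - 1*(-384))) = 480*((3 + 24) + (-234 + 384)) = 480*(27 + 150) = 480*177 = 84960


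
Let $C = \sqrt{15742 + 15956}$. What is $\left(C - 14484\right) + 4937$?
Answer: $-9547 + 3 \sqrt{3522} \approx -9369.0$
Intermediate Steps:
$C = 3 \sqrt{3522}$ ($C = \sqrt{31698} = 3 \sqrt{3522} \approx 178.04$)
$\left(C - 14484\right) + 4937 = \left(3 \sqrt{3522} - 14484\right) + 4937 = \left(-14484 + 3 \sqrt{3522}\right) + 4937 = -9547 + 3 \sqrt{3522}$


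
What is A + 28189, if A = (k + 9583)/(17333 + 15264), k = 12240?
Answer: 918898656/32597 ≈ 28190.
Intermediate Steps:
A = 21823/32597 (A = (12240 + 9583)/(17333 + 15264) = 21823/32597 ≈ 0.66948)
A + 28189 = 21823/32597 + 28189 = 918898656/32597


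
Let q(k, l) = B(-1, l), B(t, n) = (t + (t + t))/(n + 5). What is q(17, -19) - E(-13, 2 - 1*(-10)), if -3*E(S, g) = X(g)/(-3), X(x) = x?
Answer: -47/42 ≈ -1.1190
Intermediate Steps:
B(t, n) = 3*t/(5 + n) (B(t, n) = (t + 2*t)/(5 + n) = (3*t)/(5 + n) = 3*t/(5 + n))
q(k, l) = -3/(5 + l) (q(k, l) = 3*(-1)/(5 + l) = -3/(5 + l))
E(S, g) = g/9 (E(S, g) = -g/(3*(-3)) = -g*(-1)/(3*3) = -(-1)*g/9 = g/9)
q(17, -19) - E(-13, 2 - 1*(-10)) = -3/(5 - 19) - (2 - 1*(-10))/9 = -3/(-14) - (2 + 10)/9 = -3*(-1/14) - 12/9 = 3/14 - 1*4/3 = 3/14 - 4/3 = -47/42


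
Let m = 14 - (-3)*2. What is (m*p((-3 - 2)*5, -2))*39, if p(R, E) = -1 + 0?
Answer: -780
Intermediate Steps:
p(R, E) = -1
m = 20 (m = 14 - 1*(-6) = 14 + 6 = 20)
(m*p((-3 - 2)*5, -2))*39 = (20*(-1))*39 = -20*39 = -780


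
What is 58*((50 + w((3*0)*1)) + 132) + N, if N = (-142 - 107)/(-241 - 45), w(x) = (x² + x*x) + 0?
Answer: 3019265/286 ≈ 10557.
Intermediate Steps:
w(x) = 2*x² (w(x) = (x² + x²) + 0 = 2*x² + 0 = 2*x²)
N = 249/286 (N = -249/(-286) = -249*(-1/286) = 249/286 ≈ 0.87063)
58*((50 + w((3*0)*1)) + 132) + N = 58*((50 + 2*((3*0)*1)²) + 132) + 249/286 = 58*((50 + 2*(0*1)²) + 132) + 249/286 = 58*((50 + 2*0²) + 132) + 249/286 = 58*((50 + 2*0) + 132) + 249/286 = 58*((50 + 0) + 132) + 249/286 = 58*(50 + 132) + 249/286 = 58*182 + 249/286 = 10556 + 249/286 = 3019265/286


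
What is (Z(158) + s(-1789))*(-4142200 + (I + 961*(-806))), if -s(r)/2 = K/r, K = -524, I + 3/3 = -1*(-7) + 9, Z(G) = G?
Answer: -1384625916114/1789 ≈ -7.7397e+8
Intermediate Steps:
I = 15 (I = -1 + (-1*(-7) + 9) = -1 + (7 + 9) = -1 + 16 = 15)
s(r) = 1048/r (s(r) = -(-1048)/r = 1048/r)
(Z(158) + s(-1789))*(-4142200 + (I + 961*(-806))) = (158 + 1048/(-1789))*(-4142200 + (15 + 961*(-806))) = (158 + 1048*(-1/1789))*(-4142200 + (15 - 774566)) = (158 - 1048/1789)*(-4142200 - 774551) = (281614/1789)*(-4916751) = -1384625916114/1789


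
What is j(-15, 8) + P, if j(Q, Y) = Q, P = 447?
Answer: 432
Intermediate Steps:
j(-15, 8) + P = -15 + 447 = 432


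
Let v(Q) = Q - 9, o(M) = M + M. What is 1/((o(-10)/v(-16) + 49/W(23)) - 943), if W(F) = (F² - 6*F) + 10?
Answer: -2005/1888866 ≈ -0.0010615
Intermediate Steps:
o(M) = 2*M
v(Q) = -9 + Q
W(F) = 10 + F² - 6*F
1/((o(-10)/v(-16) + 49/W(23)) - 943) = 1/(((2*(-10))/(-9 - 16) + 49/(10 + 23² - 6*23)) - 943) = 1/((-20/(-25) + 49/(10 + 529 - 138)) - 943) = 1/((-20*(-1/25) + 49/401) - 943) = 1/((⅘ + 49*(1/401)) - 943) = 1/((⅘ + 49/401) - 943) = 1/(1849/2005 - 943) = 1/(-1888866/2005) = -2005/1888866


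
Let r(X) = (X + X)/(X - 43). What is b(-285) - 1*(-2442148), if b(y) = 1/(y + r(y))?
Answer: 113449985176/46455 ≈ 2.4421e+6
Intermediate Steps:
r(X) = 2*X/(-43 + X) (r(X) = (2*X)/(-43 + X) = 2*X/(-43 + X))
b(y) = 1/(y + 2*y/(-43 + y))
b(-285) - 1*(-2442148) = (-43 - 285)/((-285)*(-41 - 285)) - 1*(-2442148) = -1/285*(-328)/(-326) + 2442148 = -1/285*(-1/326)*(-328) + 2442148 = -164/46455 + 2442148 = 113449985176/46455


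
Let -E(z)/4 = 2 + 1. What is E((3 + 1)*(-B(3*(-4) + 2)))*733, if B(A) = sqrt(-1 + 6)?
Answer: -8796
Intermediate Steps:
B(A) = sqrt(5)
E(z) = -12 (E(z) = -4*(2 + 1) = -4*3 = -12)
E((3 + 1)*(-B(3*(-4) + 2)))*733 = -12*733 = -8796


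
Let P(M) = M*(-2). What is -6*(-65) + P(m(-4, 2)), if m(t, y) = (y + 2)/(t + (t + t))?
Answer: 1172/3 ≈ 390.67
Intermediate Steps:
m(t, y) = (2 + y)/(3*t) (m(t, y) = (2 + y)/(t + 2*t) = (2 + y)/((3*t)) = (2 + y)*(1/(3*t)) = (2 + y)/(3*t))
P(M) = -2*M
-6*(-65) + P(m(-4, 2)) = -6*(-65) - 2*(2 + 2)/(3*(-4)) = 390 - 2*(-1)*4/(3*4) = 390 - 2*(-1/3) = 390 + 2/3 = 1172/3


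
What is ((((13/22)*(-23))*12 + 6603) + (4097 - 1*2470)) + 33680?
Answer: 459216/11 ≈ 41747.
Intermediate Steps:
((((13/22)*(-23))*12 + 6603) + (4097 - 1*2470)) + 33680 = ((((13*(1/22))*(-23))*12 + 6603) + (4097 - 2470)) + 33680 = ((((13/22)*(-23))*12 + 6603) + 1627) + 33680 = ((-299/22*12 + 6603) + 1627) + 33680 = ((-1794/11 + 6603) + 1627) + 33680 = (70839/11 + 1627) + 33680 = 88736/11 + 33680 = 459216/11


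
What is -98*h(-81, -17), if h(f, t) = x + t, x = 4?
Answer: 1274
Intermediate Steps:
h(f, t) = 4 + t
-98*h(-81, -17) = -98*(4 - 17) = -98*(-13) = 1274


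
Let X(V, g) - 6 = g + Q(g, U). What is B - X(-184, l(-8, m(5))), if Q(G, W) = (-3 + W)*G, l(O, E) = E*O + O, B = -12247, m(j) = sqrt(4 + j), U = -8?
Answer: -12573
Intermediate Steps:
l(O, E) = O + E*O
Q(G, W) = G*(-3 + W)
X(V, g) = 6 - 10*g (X(V, g) = 6 + (g + g*(-3 - 8)) = 6 + (g + g*(-11)) = 6 + (g - 11*g) = 6 - 10*g)
B - X(-184, l(-8, m(5))) = -12247 - (6 - (-80)*(1 + sqrt(4 + 5))) = -12247 - (6 - (-80)*(1 + sqrt(9))) = -12247 - (6 - (-80)*(1 + 3)) = -12247 - (6 - (-80)*4) = -12247 - (6 - 10*(-32)) = -12247 - (6 + 320) = -12247 - 1*326 = -12247 - 326 = -12573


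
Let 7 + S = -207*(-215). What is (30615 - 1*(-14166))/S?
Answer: 44781/44498 ≈ 1.0064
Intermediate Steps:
S = 44498 (S = -7 - 207*(-215) = -7 + 44505 = 44498)
(30615 - 1*(-14166))/S = (30615 - 1*(-14166))/44498 = (30615 + 14166)*(1/44498) = 44781*(1/44498) = 44781/44498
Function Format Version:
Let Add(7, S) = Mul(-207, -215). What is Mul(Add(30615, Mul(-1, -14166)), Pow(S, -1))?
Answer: Rational(44781, 44498) ≈ 1.0064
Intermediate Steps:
S = 44498 (S = Add(-7, Mul(-207, -215)) = Add(-7, 44505) = 44498)
Mul(Add(30615, Mul(-1, -14166)), Pow(S, -1)) = Mul(Add(30615, Mul(-1, -14166)), Pow(44498, -1)) = Mul(Add(30615, 14166), Rational(1, 44498)) = Mul(44781, Rational(1, 44498)) = Rational(44781, 44498)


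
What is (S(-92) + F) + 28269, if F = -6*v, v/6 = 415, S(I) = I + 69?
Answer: 13306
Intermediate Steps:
S(I) = 69 + I
v = 2490 (v = 6*415 = 2490)
F = -14940 (F = -6*2490 = -14940)
(S(-92) + F) + 28269 = ((69 - 92) - 14940) + 28269 = (-23 - 14940) + 28269 = -14963 + 28269 = 13306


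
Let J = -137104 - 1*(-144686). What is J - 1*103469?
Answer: -95887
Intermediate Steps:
J = 7582 (J = -137104 + 144686 = 7582)
J - 1*103469 = 7582 - 1*103469 = 7582 - 103469 = -95887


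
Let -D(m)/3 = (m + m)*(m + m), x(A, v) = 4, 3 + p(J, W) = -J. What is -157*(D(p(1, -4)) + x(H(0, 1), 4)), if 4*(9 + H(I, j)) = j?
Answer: 29516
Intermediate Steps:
H(I, j) = -9 + j/4
p(J, W) = -3 - J
D(m) = -12*m² (D(m) = -3*(m + m)*(m + m) = -3*2*m*2*m = -12*m²)
-157*(D(p(1, -4)) + x(H(0, 1), 4)) = -157*(-12*(-3 - 1*1)² + 4) = -157*(-12*(-3 - 1)² + 4) = -157*(-12*(-4)² + 4) = -157*(-12*16 + 4) = -157*(-192 + 4) = -157*(-188) = 29516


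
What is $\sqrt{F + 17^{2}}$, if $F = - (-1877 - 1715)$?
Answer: $\sqrt{3881} \approx 62.298$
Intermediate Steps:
$F = 3592$ ($F = \left(-1\right) \left(-3592\right) = 3592$)
$\sqrt{F + 17^{2}} = \sqrt{3592 + 17^{2}} = \sqrt{3592 + 289} = \sqrt{3881}$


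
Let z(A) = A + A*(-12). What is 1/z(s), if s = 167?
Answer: -1/1837 ≈ -0.00054437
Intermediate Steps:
z(A) = -11*A (z(A) = A - 12*A = -11*A)
1/z(s) = 1/(-11*167) = 1/(-1837) = -1/1837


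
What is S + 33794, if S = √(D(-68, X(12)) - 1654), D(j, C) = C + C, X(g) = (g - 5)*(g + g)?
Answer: 33794 + I*√1318 ≈ 33794.0 + 36.304*I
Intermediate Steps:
X(g) = 2*g*(-5 + g) (X(g) = (-5 + g)*(2*g) = 2*g*(-5 + g))
D(j, C) = 2*C
S = I*√1318 (S = √(2*(2*12*(-5 + 12)) - 1654) = √(2*(2*12*7) - 1654) = √(2*168 - 1654) = √(336 - 1654) = √(-1318) = I*√1318 ≈ 36.304*I)
S + 33794 = I*√1318 + 33794 = 33794 + I*√1318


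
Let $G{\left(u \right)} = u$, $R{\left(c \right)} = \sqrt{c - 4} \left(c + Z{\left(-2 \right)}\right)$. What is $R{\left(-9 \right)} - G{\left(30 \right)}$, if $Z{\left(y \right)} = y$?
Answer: $-30 - 11 i \sqrt{13} \approx -30.0 - 39.661 i$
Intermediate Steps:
$R{\left(c \right)} = \sqrt{-4 + c} \left(-2 + c\right)$ ($R{\left(c \right)} = \sqrt{c - 4} \left(c - 2\right) = \sqrt{-4 + c} \left(-2 + c\right)$)
$R{\left(-9 \right)} - G{\left(30 \right)} = \sqrt{-4 - 9} \left(-2 - 9\right) - 30 = \sqrt{-13} \left(-11\right) - 30 = i \sqrt{13} \left(-11\right) - 30 = - 11 i \sqrt{13} - 30 = -30 - 11 i \sqrt{13}$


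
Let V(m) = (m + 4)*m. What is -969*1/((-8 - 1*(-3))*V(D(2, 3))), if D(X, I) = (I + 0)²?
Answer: 323/195 ≈ 1.6564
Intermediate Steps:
D(X, I) = I²
V(m) = m*(4 + m) (V(m) = (4 + m)*m = m*(4 + m))
-969*1/((-8 - 1*(-3))*V(D(2, 3))) = -969*1/(9*(-8 - 1*(-3))*(4 + 3²)) = -969*1/(9*(-8 + 3)*(4 + 9)) = -969/((-45*13)) = -969/((-5*117)) = -969/(-585) = -969*(-1/585) = 323/195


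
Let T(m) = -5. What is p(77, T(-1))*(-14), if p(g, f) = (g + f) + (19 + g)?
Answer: -2352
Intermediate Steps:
p(g, f) = 19 + f + 2*g (p(g, f) = (f + g) + (19 + g) = 19 + f + 2*g)
p(77, T(-1))*(-14) = (19 - 5 + 2*77)*(-14) = (19 - 5 + 154)*(-14) = 168*(-14) = -2352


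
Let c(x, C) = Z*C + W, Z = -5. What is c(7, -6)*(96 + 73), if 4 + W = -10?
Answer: 2704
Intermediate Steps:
W = -14 (W = -4 - 10 = -14)
c(x, C) = -14 - 5*C (c(x, C) = -5*C - 14 = -14 - 5*C)
c(7, -6)*(96 + 73) = (-14 - 5*(-6))*(96 + 73) = (-14 + 30)*169 = 16*169 = 2704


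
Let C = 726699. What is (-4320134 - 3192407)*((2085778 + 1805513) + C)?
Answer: -34692839212590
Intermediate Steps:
(-4320134 - 3192407)*((2085778 + 1805513) + C) = (-4320134 - 3192407)*((2085778 + 1805513) + 726699) = -7512541*(3891291 + 726699) = -7512541*4617990 = -34692839212590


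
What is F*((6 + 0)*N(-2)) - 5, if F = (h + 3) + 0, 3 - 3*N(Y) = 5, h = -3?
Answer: -5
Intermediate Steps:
N(Y) = -⅔ (N(Y) = 1 - ⅓*5 = 1 - 5/3 = -⅔)
F = 0 (F = (-3 + 3) + 0 = 0 + 0 = 0)
F*((6 + 0)*N(-2)) - 5 = 0*((6 + 0)*(-⅔)) - 5 = 0*(6*(-⅔)) - 5 = 0*(-4) - 5 = 0 - 5 = -5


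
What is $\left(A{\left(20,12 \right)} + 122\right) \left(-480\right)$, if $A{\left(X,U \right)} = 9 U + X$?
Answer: $-120000$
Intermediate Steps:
$A{\left(X,U \right)} = X + 9 U$
$\left(A{\left(20,12 \right)} + 122\right) \left(-480\right) = \left(\left(20 + 9 \cdot 12\right) + 122\right) \left(-480\right) = \left(\left(20 + 108\right) + 122\right) \left(-480\right) = \left(128 + 122\right) \left(-480\right) = 250 \left(-480\right) = -120000$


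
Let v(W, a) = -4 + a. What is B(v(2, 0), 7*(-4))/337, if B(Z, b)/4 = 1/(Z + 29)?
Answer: 4/8425 ≈ 0.00047478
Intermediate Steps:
B(Z, b) = 4/(29 + Z) (B(Z, b) = 4/(Z + 29) = 4/(29 + Z))
B(v(2, 0), 7*(-4))/337 = (4/(29 + (-4 + 0)))/337 = (4/(29 - 4))*(1/337) = (4/25)*(1/337) = 4/8425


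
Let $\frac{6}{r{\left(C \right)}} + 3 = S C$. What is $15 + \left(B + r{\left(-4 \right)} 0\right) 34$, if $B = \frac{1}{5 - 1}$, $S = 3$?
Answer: $\frac{47}{2} \approx 23.5$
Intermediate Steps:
$r{\left(C \right)} = \frac{6}{-3 + 3 C}$
$B = \frac{1}{4} \approx 0.25$
$15 + \left(B + r{\left(-4 \right)} 0\right) 34 = 15 + \left(\frac{1}{4} + \frac{2}{-1 - 4} \cdot 0\right) 34 = 15 + \left(\frac{1}{4} + \frac{2}{-5} \cdot 0\right) 34 = 15 + \left(\frac{1}{4} + 2 \left(- \frac{1}{5}\right) 0\right) 34 = 15 + \left(\frac{1}{4} - 0\right) 34 = 15 + \left(\frac{1}{4} + 0\right) 34 = 15 + \frac{1}{4} \cdot 34 = 15 + \frac{17}{2} = \frac{47}{2}$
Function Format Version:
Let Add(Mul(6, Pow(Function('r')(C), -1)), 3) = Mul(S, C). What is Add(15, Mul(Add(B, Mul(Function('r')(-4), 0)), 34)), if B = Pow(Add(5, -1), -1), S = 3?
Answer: Rational(47, 2) ≈ 23.500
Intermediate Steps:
Function('r')(C) = Mul(6, Pow(Add(-3, Mul(3, C)), -1))
B = Rational(1, 4) (B = Pow(4, -1) = Rational(1, 4) ≈ 0.25000)
Add(15, Mul(Add(B, Mul(Function('r')(-4), 0)), 34)) = Add(15, Mul(Add(Rational(1, 4), Mul(Mul(2, Pow(Add(-1, -4), -1)), 0)), 34)) = Add(15, Mul(Add(Rational(1, 4), Mul(Mul(2, Pow(-5, -1)), 0)), 34)) = Add(15, Mul(Add(Rational(1, 4), Mul(Mul(2, Rational(-1, 5)), 0)), 34)) = Add(15, Mul(Add(Rational(1, 4), Mul(Rational(-2, 5), 0)), 34)) = Add(15, Mul(Add(Rational(1, 4), 0), 34)) = Add(15, Mul(Rational(1, 4), 34)) = Add(15, Rational(17, 2)) = Rational(47, 2)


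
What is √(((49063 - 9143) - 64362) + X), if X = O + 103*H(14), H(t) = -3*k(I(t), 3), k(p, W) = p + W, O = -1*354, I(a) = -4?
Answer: I*√24487 ≈ 156.48*I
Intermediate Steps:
O = -354
k(p, W) = W + p
H(t) = 3 (H(t) = -3*(3 - 4) = -3*(-1) = 3)
X = -45 (X = -354 + 103*3 = -354 + 309 = -45)
√(((49063 - 9143) - 64362) + X) = √(((49063 - 9143) - 64362) - 45) = √((39920 - 64362) - 45) = √(-24442 - 45) = √(-24487) = I*√24487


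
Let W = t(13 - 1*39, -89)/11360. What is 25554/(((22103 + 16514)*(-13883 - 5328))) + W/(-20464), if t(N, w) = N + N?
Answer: -1475496913609/43115891596981120 ≈ -3.4222e-5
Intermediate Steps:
t(N, w) = 2*N
W = -13/2840 (W = (2*(13 - 1*39))/11360 = (2*(13 - 39))*(1/11360) = (2*(-26))*(1/11360) = -52*1/11360 = -13/2840 ≈ -0.0045775)
25554/(((22103 + 16514)*(-13883 - 5328))) + W/(-20464) = 25554/(((22103 + 16514)*(-13883 - 5328))) - 13/2840/(-20464) = 25554/((38617*(-19211))) - 13/2840*(-1/20464) = 25554/(-741871187) + 13/58117760 = 25554*(-1/741871187) + 13/58117760 = -25554/741871187 + 13/58117760 = -1475496913609/43115891596981120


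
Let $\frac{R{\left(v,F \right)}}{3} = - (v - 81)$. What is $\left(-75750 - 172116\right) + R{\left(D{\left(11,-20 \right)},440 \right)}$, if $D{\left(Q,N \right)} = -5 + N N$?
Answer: $-248808$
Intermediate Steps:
$D{\left(Q,N \right)} = -5 + N^{2}$
$R{\left(v,F \right)} = 243 - 3 v$ ($R{\left(v,F \right)} = 3 \left(- (v - 81)\right) = 3 \left(- (-81 + v)\right) = 3 \left(81 - v\right) = 243 - 3 v$)
$\left(-75750 - 172116\right) + R{\left(D{\left(11,-20 \right)},440 \right)} = \left(-75750 - 172116\right) + \left(243 - 3 \left(-5 + \left(-20\right)^{2}\right)\right) = -247866 + \left(243 - 3 \left(-5 + 400\right)\right) = -247866 + \left(243 - 1185\right) = -247866 - 942 = -248808$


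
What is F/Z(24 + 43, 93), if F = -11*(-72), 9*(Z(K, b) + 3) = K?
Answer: 891/5 ≈ 178.20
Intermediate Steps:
Z(K, b) = -3 + K/9
F = 792
F/Z(24 + 43, 93) = 792/(-3 + (24 + 43)/9) = 792/(-3 + (1/9)*67) = 792/(-3 + 67/9) = 792/(40/9) = 792*(9/40) = 891/5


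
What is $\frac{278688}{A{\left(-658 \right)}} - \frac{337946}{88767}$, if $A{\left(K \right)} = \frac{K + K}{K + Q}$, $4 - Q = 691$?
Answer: $\frac{1188305916578}{4172049} \approx 2.8483 \cdot 10^{5}$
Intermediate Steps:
$Q = -687$ ($Q = 4 - 691 = -687$)
$A{\left(K \right)} = \frac{2 K}{-687 + K}$ ($A{\left(K \right)} = \frac{K + K}{K - 687} = \frac{2 K}{-687 + K}$)
$\frac{278688}{A{\left(-658 \right)}} - \frac{337946}{88767} = \frac{278688}{2 \left(-658\right) \frac{1}{-687 - 658}} - \frac{337946}{88767} = \frac{278688}{2 \left(-658\right) \frac{1}{-1345}} - \frac{48278}{12681} = \frac{278688}{2 \left(-658\right) \left(- \frac{1}{1345}\right)} - \frac{48278}{12681} = \frac{278688}{\frac{1316}{1345}} - \frac{48278}{12681} = 278688 \cdot \frac{1345}{1316} - \frac{48278}{12681} = \frac{93708840}{329} - \frac{48278}{12681} = \frac{1188305916578}{4172049}$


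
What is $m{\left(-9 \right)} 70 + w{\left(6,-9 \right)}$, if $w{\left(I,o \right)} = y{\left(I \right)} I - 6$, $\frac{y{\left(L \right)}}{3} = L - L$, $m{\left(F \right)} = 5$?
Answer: $344$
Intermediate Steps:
$y{\left(L \right)} = 0$ ($y{\left(L \right)} = 3 \left(L - L\right) = 3 \cdot 0 = 0$)
$w{\left(I,o \right)} = -6$ ($w{\left(I,o \right)} = 0 I - 6 = 0 - 6 = -6$)
$m{\left(-9 \right)} 70 + w{\left(6,-9 \right)} = 5 \cdot 70 - 6 = 350 - 6 = 344$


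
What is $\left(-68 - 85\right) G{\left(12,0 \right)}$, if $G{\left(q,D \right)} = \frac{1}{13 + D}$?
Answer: $- \frac{153}{13} \approx -11.769$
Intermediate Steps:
$\left(-68 - 85\right) G{\left(12,0 \right)} = \frac{-68 - 85}{13 + 0} = - \frac{153}{13}$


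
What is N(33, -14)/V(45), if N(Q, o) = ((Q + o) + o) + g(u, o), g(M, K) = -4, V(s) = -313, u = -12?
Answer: -1/313 ≈ -0.0031949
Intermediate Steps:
N(Q, o) = -4 + Q + 2*o (N(Q, o) = ((Q + o) + o) - 4 = (Q + 2*o) - 4 = -4 + Q + 2*o)
N(33, -14)/V(45) = (-4 + 33 + 2*(-14))/(-313) = (-4 + 33 - 28)*(-1/313) = 1*(-1/313) = -1/313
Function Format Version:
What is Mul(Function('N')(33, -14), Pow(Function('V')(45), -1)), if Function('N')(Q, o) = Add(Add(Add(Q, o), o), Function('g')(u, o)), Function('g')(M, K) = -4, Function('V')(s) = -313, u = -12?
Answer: Rational(-1, 313) ≈ -0.0031949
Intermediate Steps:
Function('N')(Q, o) = Add(-4, Q, Mul(2, o)) (Function('N')(Q, o) = Add(Add(Add(Q, o), o), -4) = Add(Add(Q, Mul(2, o)), -4) = Add(-4, Q, Mul(2, o)))
Mul(Function('N')(33, -14), Pow(Function('V')(45), -1)) = Mul(Add(-4, 33, Mul(2, -14)), Pow(-313, -1)) = Mul(Add(-4, 33, -28), Rational(-1, 313)) = Mul(1, Rational(-1, 313)) = Rational(-1, 313)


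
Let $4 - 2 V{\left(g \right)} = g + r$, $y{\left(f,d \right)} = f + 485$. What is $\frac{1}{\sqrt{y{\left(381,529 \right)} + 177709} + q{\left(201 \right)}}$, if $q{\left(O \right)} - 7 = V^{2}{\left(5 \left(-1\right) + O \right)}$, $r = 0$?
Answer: $\frac{9223}{84885154} - \frac{5 \sqrt{7143}}{84885154} \approx 0.00010367$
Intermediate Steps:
$y{\left(f,d \right)} = 485 + f$
$V{\left(g \right)} = 2 - \frac{g}{2}$ ($V{\left(g \right)} = 2 - \frac{g + 0}{2} = 2 - \frac{g}{2}$)
$q{\left(O \right)} = 7 + \left(\frac{9}{2} - \frac{O}{2}\right)^{2}$ ($q{\left(O \right)} = 7 + \left(2 - \frac{5 \left(-1\right) + O}{2}\right)^{2} = 7 + \left(2 - \frac{-5 + O}{2}\right)^{2} = 7 + \left(2 - \left(- \frac{5}{2} + \frac{O}{2}\right)\right)^{2} = 7 + \left(\frac{9}{2} - \frac{O}{2}\right)^{2}$)
$\frac{1}{\sqrt{y{\left(381,529 \right)} + 177709} + q{\left(201 \right)}} = \frac{1}{\sqrt{\left(485 + 381\right) + 177709} + \left(7 + \frac{\left(-9 + 201\right)^{2}}{4}\right)} = \frac{1}{\sqrt{866 + 177709} + \left(7 + \frac{192^{2}}{4}\right)} = \frac{1}{\sqrt{178575} + \left(7 + \frac{1}{4} \cdot 36864\right)} = \frac{1}{5 \sqrt{7143} + \left(7 + 9216\right)} = \frac{1}{5 \sqrt{7143} + 9223} = \frac{1}{9223 + 5 \sqrt{7143}}$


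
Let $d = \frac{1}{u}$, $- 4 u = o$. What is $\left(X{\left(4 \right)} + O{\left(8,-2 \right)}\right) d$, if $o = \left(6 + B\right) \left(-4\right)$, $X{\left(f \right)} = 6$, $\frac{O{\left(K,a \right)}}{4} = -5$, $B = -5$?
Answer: $-14$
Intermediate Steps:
$O{\left(K,a \right)} = -20$ ($O{\left(K,a \right)} = 4 \left(-5\right) = -20$)
$o = -4$ ($o = \left(6 - 5\right) \left(-4\right) = 1 \left(-4\right) = -4$)
$u = 1$ ($u = \left(- \frac{1}{4}\right) \left(-4\right) = 1$)
$d = 1$ ($d = 1^{-1} = 1$)
$\left(X{\left(4 \right)} + O{\left(8,-2 \right)}\right) d = \left(6 - 20\right) 1 = \left(-14\right) 1 = -14$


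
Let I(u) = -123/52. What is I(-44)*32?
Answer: -984/13 ≈ -75.692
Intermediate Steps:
I(u) = -123/52 (I(u) = -123*1/52 = -123/52)
I(-44)*32 = -123/52*32 = -984/13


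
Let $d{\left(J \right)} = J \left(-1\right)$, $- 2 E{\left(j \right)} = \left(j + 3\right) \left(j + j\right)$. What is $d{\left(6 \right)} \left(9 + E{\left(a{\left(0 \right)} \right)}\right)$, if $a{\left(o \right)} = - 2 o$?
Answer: $-54$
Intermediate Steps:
$E{\left(j \right)} = - j \left(3 + j\right)$ ($E{\left(j \right)} = - \frac{\left(j + 3\right) \left(j + j\right)}{2} = - \frac{\left(3 + j\right) 2 j}{2} = - \frac{2 j \left(3 + j\right)}{2} = - j \left(3 + j\right)$)
$d{\left(J \right)} = - J$
$d{\left(6 \right)} \left(9 + E{\left(a{\left(0 \right)} \right)}\right) = \left(-1\right) 6 \left(9 - \left(-2\right) 0 \left(3 - 0\right)\right) = - 6 \left(9 - 0 \left(3 + 0\right)\right) = - 6 \left(9 - 0 \cdot 3\right) = - 6 \left(9 + 0\right) = \left(-6\right) 9 = -54$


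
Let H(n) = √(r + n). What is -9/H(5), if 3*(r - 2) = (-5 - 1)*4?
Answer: 9*I ≈ 9.0*I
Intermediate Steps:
r = -6 (r = 2 + ((-5 - 1)*4)/3 = 2 + (-6*4)/3 = 2 + (⅓)*(-24) = 2 - 8 = -6)
H(n) = √(-6 + n)
-9/H(5) = -9/√(-6 + 5) = -9/√(-1) = -9/I = -I*(-9) = 9*I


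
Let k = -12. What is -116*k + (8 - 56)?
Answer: 1344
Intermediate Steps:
-116*k + (8 - 56) = -116*(-12) + (8 - 56) = 1392 - 48 = 1344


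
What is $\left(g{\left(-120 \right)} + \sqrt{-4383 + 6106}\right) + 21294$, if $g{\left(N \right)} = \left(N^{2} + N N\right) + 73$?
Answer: $50167 + \sqrt{1723} \approx 50209.0$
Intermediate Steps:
$g{\left(N \right)} = 73 + 2 N^{2}$ ($g{\left(N \right)} = \left(N^{2} + N^{2}\right) + 73 = 2 N^{2} + 73 = 73 + 2 N^{2}$)
$\left(g{\left(-120 \right)} + \sqrt{-4383 + 6106}\right) + 21294 = \left(\left(73 + 2 \left(-120\right)^{2}\right) + \sqrt{-4383 + 6106}\right) + 21294 = \left(\left(73 + 2 \cdot 14400\right) + \sqrt{1723}\right) + 21294 = \left(\left(73 + 28800\right) + \sqrt{1723}\right) + 21294 = \left(28873 + \sqrt{1723}\right) + 21294 = 50167 + \sqrt{1723}$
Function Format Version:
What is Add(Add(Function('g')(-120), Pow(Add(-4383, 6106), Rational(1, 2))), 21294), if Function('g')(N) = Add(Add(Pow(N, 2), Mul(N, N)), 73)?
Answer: Add(50167, Pow(1723, Rational(1, 2))) ≈ 50209.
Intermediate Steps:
Function('g')(N) = Add(73, Mul(2, Pow(N, 2))) (Function('g')(N) = Add(Add(Pow(N, 2), Pow(N, 2)), 73) = Add(Mul(2, Pow(N, 2)), 73) = Add(73, Mul(2, Pow(N, 2))))
Add(Add(Function('g')(-120), Pow(Add(-4383, 6106), Rational(1, 2))), 21294) = Add(Add(Add(73, Mul(2, Pow(-120, 2))), Pow(Add(-4383, 6106), Rational(1, 2))), 21294) = Add(Add(Add(73, Mul(2, 14400)), Pow(1723, Rational(1, 2))), 21294) = Add(Add(Add(73, 28800), Pow(1723, Rational(1, 2))), 21294) = Add(Add(28873, Pow(1723, Rational(1, 2))), 21294) = Add(50167, Pow(1723, Rational(1, 2)))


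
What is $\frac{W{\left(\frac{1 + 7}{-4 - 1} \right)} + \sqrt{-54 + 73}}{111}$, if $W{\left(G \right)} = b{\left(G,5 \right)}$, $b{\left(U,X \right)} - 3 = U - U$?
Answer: $\frac{1}{37} + \frac{\sqrt{19}}{111} \approx 0.066296$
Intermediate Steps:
$b{\left(U,X \right)} = 3$ ($b{\left(U,X \right)} = 3 + \left(U - U\right) = 3 + 0 = 3$)
$W{\left(G \right)} = 3$
$\frac{W{\left(\frac{1 + 7}{-4 - 1} \right)} + \sqrt{-54 + 73}}{111} = \frac{3 + \sqrt{-54 + 73}}{111} = \left(3 + \sqrt{19}\right) \frac{1}{111} = \frac{1}{37} + \frac{\sqrt{19}}{111}$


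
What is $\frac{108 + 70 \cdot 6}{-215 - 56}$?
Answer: $- \frac{528}{271} \approx -1.9483$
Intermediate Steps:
$\frac{108 + 70 \cdot 6}{-215 - 56} = \frac{108 + 420}{-271} = 528 \left(- \frac{1}{271}\right) = - \frac{528}{271}$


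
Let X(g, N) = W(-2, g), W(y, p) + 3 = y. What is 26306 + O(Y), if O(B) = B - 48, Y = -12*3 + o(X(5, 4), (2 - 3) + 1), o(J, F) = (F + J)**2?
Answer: 26247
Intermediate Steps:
W(y, p) = -3 + y
X(g, N) = -5 (X(g, N) = -3 - 2 = -5)
Y = -11 (Y = -12*3 + (((2 - 3) + 1) - 5)**2 = -36 + ((-1 + 1) - 5)**2 = -36 + (0 - 5)**2 = -36 + (-5)**2 = -36 + 25 = -11)
O(B) = -48 + B
26306 + O(Y) = 26306 + (-48 - 11) = 26306 - 59 = 26247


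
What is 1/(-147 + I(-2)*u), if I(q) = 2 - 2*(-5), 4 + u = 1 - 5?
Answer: -1/243 ≈ -0.0041152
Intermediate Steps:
u = -8 (u = -4 + (1 - 5) = -4 - 4 = -8)
I(q) = 12 (I(q) = 2 + 10 = 12)
1/(-147 + I(-2)*u) = 1/(-147 + 12*(-8)) = 1/(-147 - 96) = 1/(-243) = -1/243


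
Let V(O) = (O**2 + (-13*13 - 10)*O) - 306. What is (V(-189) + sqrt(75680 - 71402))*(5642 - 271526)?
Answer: -18411403464 - 265884*sqrt(4278) ≈ -1.8429e+10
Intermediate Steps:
V(O) = -306 + O**2 - 179*O (V(O) = (O**2 + (-169 - 10)*O) - 306 = (O**2 - 179*O) - 306 = -306 + O**2 - 179*O)
(V(-189) + sqrt(75680 - 71402))*(5642 - 271526) = ((-306 + (-189)**2 - 179*(-189)) + sqrt(75680 - 71402))*(5642 - 271526) = ((-306 + 35721 + 33831) + sqrt(4278))*(-265884) = (69246 + sqrt(4278))*(-265884) = -18411403464 - 265884*sqrt(4278)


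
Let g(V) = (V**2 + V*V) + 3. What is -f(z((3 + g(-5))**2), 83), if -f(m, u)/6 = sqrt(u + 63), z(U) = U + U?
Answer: 6*sqrt(146) ≈ 72.498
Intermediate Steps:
g(V) = 3 + 2*V**2 (g(V) = (V**2 + V**2) + 3 = 2*V**2 + 3 = 3 + 2*V**2)
z(U) = 2*U
f(m, u) = -6*sqrt(63 + u) (f(m, u) = -6*sqrt(u + 63) = -6*sqrt(63 + u))
-f(z((3 + g(-5))**2), 83) = -(-6)*sqrt(63 + 83) = -(-6)*sqrt(146) = 6*sqrt(146)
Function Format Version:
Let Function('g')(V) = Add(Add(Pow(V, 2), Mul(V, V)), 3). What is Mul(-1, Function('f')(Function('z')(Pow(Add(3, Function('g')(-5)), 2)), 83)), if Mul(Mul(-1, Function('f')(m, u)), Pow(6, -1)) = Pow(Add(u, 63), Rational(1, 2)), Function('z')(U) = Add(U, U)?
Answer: Mul(6, Pow(146, Rational(1, 2))) ≈ 72.498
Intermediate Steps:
Function('g')(V) = Add(3, Mul(2, Pow(V, 2))) (Function('g')(V) = Add(Add(Pow(V, 2), Pow(V, 2)), 3) = Add(Mul(2, Pow(V, 2)), 3) = Add(3, Mul(2, Pow(V, 2))))
Function('z')(U) = Mul(2, U)
Function('f')(m, u) = Mul(-6, Pow(Add(63, u), Rational(1, 2))) (Function('f')(m, u) = Mul(-6, Pow(Add(u, 63), Rational(1, 2))) = Mul(-6, Pow(Add(63, u), Rational(1, 2))))
Mul(-1, Function('f')(Function('z')(Pow(Add(3, Function('g')(-5)), 2)), 83)) = Mul(-1, Mul(-6, Pow(Add(63, 83), Rational(1, 2)))) = Mul(-1, Mul(-6, Pow(146, Rational(1, 2)))) = Mul(6, Pow(146, Rational(1, 2)))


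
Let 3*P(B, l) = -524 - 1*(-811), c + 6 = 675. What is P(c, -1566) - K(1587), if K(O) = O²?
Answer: -7555420/3 ≈ -2.5185e+6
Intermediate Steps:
c = 669 (c = -6 + 675 = 669)
P(B, l) = 287/3 (P(B, l) = (-524 - 1*(-811))/3 = (-524 + 811)/3 = (⅓)*287 = 287/3)
P(c, -1566) - K(1587) = 287/3 - 1*1587² = 287/3 - 1*2518569 = 287/3 - 2518569 = -7555420/3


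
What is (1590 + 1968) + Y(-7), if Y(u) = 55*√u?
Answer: 3558 + 55*I*√7 ≈ 3558.0 + 145.52*I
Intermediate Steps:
(1590 + 1968) + Y(-7) = (1590 + 1968) + 55*√(-7) = 3558 + 55*(I*√7) = 3558 + 55*I*√7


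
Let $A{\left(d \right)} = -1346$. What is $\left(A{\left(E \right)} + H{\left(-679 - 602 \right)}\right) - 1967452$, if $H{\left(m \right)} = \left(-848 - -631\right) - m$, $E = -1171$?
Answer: $-1967734$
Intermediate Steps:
$H{\left(m \right)} = -217 - m$ ($H{\left(m \right)} = \left(-848 + 631\right) - m = -217 - m$)
$\left(A{\left(E \right)} + H{\left(-679 - 602 \right)}\right) - 1967452 = \left(-1346 - -1064\right) - 1967452 = \left(-1346 + \left(-217 + 1281\right)\right) - 1967452 = \left(-1346 + 1064\right) - 1967452 = -282 - 1967452 = -1967734$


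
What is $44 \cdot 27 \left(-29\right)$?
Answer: $-34452$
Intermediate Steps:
$44 \cdot 27 \left(-29\right) = 1188 \left(-29\right) = -34452$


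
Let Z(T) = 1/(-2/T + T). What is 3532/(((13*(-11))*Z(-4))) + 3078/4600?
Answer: 28652677/328900 ≈ 87.117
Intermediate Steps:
Z(T) = 1/(T - 2/T)
3532/(((13*(-11))*Z(-4))) + 3078/4600 = 3532/(((13*(-11))*(-4/(-2 + (-4)²)))) + 3078/4600 = 3532/((-(-572)/(-2 + 16))) + 3078*(1/4600) = 3532/((-(-572)/14)) + 1539/2300 = 3532/((-143*(-2/7))) + 1539/2300 = 3532/(286/7) + 1539/2300 = 3532*(7/286) + 1539/2300 = 12362/143 + 1539/2300 = 28652677/328900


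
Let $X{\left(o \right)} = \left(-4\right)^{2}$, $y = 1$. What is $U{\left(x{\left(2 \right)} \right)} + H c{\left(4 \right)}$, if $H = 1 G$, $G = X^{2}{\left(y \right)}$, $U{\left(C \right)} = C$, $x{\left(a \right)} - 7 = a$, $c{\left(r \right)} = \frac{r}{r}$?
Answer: $265$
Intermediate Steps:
$c{\left(r \right)} = 1$
$x{\left(a \right)} = 7 + a$
$X{\left(o \right)} = 16$
$G = 256$ ($G = 16^{2} = 256$)
$H = 256$ ($H = 1 \cdot 256 = 256$)
$U{\left(x{\left(2 \right)} \right)} + H c{\left(4 \right)} = \left(7 + 2\right) + 256 \cdot 1 = 9 + 256 = 265$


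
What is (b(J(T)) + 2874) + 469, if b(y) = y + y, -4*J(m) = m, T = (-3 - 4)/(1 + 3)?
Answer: 26751/8 ≈ 3343.9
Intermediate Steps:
T = -7/4 ≈ -1.7500
J(m) = -m/4
b(y) = 2*y
(b(J(T)) + 2874) + 469 = (2*(-1/4*(-7/4)) + 2874) + 469 = (2*(7/16) + 2874) + 469 = (7/8 + 2874) + 469 = 22999/8 + 469 = 26751/8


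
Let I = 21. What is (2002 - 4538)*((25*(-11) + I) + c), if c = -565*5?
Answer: 7808344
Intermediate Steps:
c = -2825
(2002 - 4538)*((25*(-11) + I) + c) = (2002 - 4538)*((25*(-11) + 21) - 2825) = -2536*((-275 + 21) - 2825) = -2536*(-254 - 2825) = -2536*(-3079) = 7808344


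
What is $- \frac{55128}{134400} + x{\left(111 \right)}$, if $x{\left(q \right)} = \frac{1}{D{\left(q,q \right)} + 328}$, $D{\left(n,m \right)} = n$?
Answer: $- \frac{1002783}{2458400} \approx -0.4079$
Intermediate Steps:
$x{\left(q \right)} = \frac{1}{328 + q}$ ($x{\left(q \right)} = \frac{1}{q + 328} = \frac{1}{328 + q}$)
$- \frac{55128}{134400} + x{\left(111 \right)} = - \frac{55128}{134400} + \frac{1}{328 + 111} = \left(-55128\right) \frac{1}{134400} + \frac{1}{439} = - \frac{2297}{5600} + \frac{1}{439} = - \frac{1002783}{2458400}$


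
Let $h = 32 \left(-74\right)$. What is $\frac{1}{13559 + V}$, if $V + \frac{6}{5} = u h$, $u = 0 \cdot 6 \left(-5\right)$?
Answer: $\frac{5}{67789} \approx 7.3758 \cdot 10^{-5}$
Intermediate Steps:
$h = -2368$
$u = 0$ ($u = 0 \left(-5\right) = 0$)
$V = - \frac{6}{5}$ ($V = - \frac{6}{5} + 0 \left(-2368\right) = - \frac{6}{5} + 0 = - \frac{6}{5} \approx -1.2$)
$\frac{1}{13559 + V} = \frac{1}{13559 - \frac{6}{5}} = \frac{1}{\frac{67789}{5}} = \frac{5}{67789}$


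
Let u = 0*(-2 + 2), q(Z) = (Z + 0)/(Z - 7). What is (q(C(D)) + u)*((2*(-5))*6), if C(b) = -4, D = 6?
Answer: -240/11 ≈ -21.818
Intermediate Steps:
q(Z) = Z/(-7 + Z)
u = 0 (u = 0*0 = 0)
(q(C(D)) + u)*((2*(-5))*6) = (-4/(-7 - 4) + 0)*((2*(-5))*6) = (-4/(-11) + 0)*(-10*6) = (-4*(-1/11) + 0)*(-60) = (4/11 + 0)*(-60) = (4/11)*(-60) = -240/11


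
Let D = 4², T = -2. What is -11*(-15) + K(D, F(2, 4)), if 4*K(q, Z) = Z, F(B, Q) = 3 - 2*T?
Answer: 667/4 ≈ 166.75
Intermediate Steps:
F(B, Q) = 7 (F(B, Q) = 3 - 2*(-2) = 3 + 4 = 7)
D = 16
K(q, Z) = Z/4
-11*(-15) + K(D, F(2, 4)) = -11*(-15) + (¼)*7 = 165 + 7/4 = 667/4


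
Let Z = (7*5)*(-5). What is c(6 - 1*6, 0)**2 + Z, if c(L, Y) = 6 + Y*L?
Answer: -139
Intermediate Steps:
c(L, Y) = 6 + L*Y
Z = -175 (Z = 35*(-5) = -175)
c(6 - 1*6, 0)**2 + Z = (6 + (6 - 1*6)*0)**2 - 175 = (6 + (6 - 6)*0)**2 - 175 = (6 + 0*0)**2 - 175 = (6 + 0)**2 - 175 = 6**2 - 175 = 36 - 175 = -139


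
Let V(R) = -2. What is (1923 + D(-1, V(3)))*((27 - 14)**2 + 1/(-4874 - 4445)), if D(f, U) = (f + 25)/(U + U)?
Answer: 3019102470/9319 ≈ 3.2397e+5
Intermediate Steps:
D(f, U) = (25 + f)/(2*U) (D(f, U) = (25 + f)/((2*U)) = (25 + f)*(1/(2*U)) = (25 + f)/(2*U))
(1923 + D(-1, V(3)))*((27 - 14)**2 + 1/(-4874 - 4445)) = (1923 + (1/2)*(25 - 1)/(-2))*((27 - 14)**2 + 1/(-4874 - 4445)) = (1923 + (1/2)*(-1/2)*24)*(13**2 + 1/(-9319)) = (1923 - 6)*(169 - 1/9319) = 1917*(1574910/9319) = 3019102470/9319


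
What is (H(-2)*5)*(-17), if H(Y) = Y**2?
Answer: -340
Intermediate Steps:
(H(-2)*5)*(-17) = ((-2)**2*5)*(-17) = (4*5)*(-17) = 20*(-17) = -340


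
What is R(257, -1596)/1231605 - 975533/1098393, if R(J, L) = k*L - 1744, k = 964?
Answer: -964437625883/450928770255 ≈ -2.1388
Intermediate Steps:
R(J, L) = -1744 + 964*L (R(J, L) = 964*L - 1744 = -1744 + 964*L)
R(257, -1596)/1231605 - 975533/1098393 = (-1744 + 964*(-1596))/1231605 - 975533/1098393 = (-1744 - 1538544)*(1/1231605) - 975533*1/1098393 = -1540288*1/1231605 - 975533/1098393 = -1540288/1231605 - 975533/1098393 = -964437625883/450928770255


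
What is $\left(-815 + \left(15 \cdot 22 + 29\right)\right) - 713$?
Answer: $-1169$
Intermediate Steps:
$\left(-815 + \left(15 \cdot 22 + 29\right)\right) - 713 = \left(-815 + \left(330 + 29\right)\right) - 713 = \left(-815 + 359\right) - 713 = -456 - 713 = -1169$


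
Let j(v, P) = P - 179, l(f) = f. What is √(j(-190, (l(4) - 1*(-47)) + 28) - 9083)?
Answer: I*√9183 ≈ 95.828*I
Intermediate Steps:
j(v, P) = -179 + P
√(j(-190, (l(4) - 1*(-47)) + 28) - 9083) = √((-179 + ((4 - 1*(-47)) + 28)) - 9083) = √((-179 + ((4 + 47) + 28)) - 9083) = √((-179 + (51 + 28)) - 9083) = √((-179 + 79) - 9083) = √(-100 - 9083) = √(-9183) = I*√9183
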